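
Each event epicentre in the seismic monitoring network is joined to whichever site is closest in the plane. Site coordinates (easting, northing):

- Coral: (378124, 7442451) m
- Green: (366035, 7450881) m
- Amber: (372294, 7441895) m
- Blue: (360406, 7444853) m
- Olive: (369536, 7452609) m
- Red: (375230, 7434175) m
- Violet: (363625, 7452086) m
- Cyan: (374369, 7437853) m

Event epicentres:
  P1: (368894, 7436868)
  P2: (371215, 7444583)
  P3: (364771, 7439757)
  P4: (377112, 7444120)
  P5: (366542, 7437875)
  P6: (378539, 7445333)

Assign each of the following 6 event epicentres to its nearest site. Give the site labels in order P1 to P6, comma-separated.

Cyan, Amber, Blue, Coral, Amber, Coral

P1 → Cyan (d²=30945850.00)
P2 → Amber (d²=8389585.00)
P3 → Blue (d²=45022441.00)
P4 → Coral (d²=3809705.00)
P5 → Amber (d²=49245904.00)
P6 → Coral (d²=8478149.00)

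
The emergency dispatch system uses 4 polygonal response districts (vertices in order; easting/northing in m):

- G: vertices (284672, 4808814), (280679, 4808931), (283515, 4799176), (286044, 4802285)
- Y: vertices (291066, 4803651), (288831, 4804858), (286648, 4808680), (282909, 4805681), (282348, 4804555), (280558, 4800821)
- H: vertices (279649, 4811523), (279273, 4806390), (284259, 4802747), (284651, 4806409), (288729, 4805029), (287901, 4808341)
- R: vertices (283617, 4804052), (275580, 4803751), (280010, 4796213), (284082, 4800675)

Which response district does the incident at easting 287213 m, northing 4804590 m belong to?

Y

Cast a ray rightward from (287213, 4804590). For each polygon, the edges (by vertex number in listed order) whose endpoints lie on opposite sides of northing = 4804590, where each meets that height, and whether that is right or left of the point:
G: 2–3 at easting≈281941.0 (left), 4–1 at easting≈285559.6 (left) → 0 crossings.
Y: 1–2 at easting≈289327.3 (right), 4–5 at easting≈282365.4 (left) → 1 crossing.
H: 2–3 at easting≈281736.6 (left), 3–4 at easting≈284456.3 (left) → 0 crossings.
R: no edge straddles that height → 0 crossings.
Only Y has an odd count, so the point is inside Y.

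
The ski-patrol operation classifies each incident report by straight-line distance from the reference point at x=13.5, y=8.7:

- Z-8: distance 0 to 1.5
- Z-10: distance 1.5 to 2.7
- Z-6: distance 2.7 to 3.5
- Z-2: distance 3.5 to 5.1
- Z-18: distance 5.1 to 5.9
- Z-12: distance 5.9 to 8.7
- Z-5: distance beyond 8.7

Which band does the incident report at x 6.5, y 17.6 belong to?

Distance = √((6.5−13.5)² + (17.6−8.7)²) = √(49.000 + 79.210) = 11.323.
8.7 ≤ 11.323 < ∞ → Z-5.

Z-5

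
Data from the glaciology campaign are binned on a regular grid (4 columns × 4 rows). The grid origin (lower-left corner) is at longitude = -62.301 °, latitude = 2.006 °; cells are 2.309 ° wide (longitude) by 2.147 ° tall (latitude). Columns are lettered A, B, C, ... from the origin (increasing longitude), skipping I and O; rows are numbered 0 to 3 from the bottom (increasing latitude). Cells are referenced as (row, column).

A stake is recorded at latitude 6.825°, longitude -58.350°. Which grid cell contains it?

Column index: ⌊(-58.350 − -62.301) / 2.309⌋ = ⌊1.711⌋ = 1 → column B
Row offset from origin: ⌊(6.825 − 2.006) / 2.147⌋ = ⌊2.245⌋ = 2 → row 2

(2, B)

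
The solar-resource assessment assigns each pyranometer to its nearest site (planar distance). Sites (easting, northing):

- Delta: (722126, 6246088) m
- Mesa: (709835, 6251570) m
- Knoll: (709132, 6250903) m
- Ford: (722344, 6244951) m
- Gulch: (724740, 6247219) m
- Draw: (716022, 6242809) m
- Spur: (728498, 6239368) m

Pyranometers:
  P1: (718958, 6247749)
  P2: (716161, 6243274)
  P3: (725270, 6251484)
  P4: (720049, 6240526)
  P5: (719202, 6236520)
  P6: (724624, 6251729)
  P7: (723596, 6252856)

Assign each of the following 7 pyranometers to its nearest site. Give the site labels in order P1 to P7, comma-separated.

P1 → Delta (d²=12795145.00)
P2 → Draw (d²=235546.00)
P3 → Gulch (d²=18471125.00)
P4 → Draw (d²=21428818.00)
P5 → Draw (d²=49663921.00)
P6 → Gulch (d²=20353556.00)
P7 → Gulch (d²=33084505.00)

Delta, Draw, Gulch, Draw, Draw, Gulch, Gulch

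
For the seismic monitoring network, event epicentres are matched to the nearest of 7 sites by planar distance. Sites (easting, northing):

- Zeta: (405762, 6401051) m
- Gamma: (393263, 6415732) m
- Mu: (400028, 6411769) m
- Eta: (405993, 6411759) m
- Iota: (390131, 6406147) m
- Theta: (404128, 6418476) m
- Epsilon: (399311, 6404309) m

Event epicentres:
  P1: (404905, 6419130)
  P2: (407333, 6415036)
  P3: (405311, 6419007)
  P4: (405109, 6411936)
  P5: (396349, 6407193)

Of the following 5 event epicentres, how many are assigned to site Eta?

2

P1 → Theta
P2 → Eta
P3 → Theta
P4 → Eta
P5 → Epsilon
2 of the 5 go to Eta.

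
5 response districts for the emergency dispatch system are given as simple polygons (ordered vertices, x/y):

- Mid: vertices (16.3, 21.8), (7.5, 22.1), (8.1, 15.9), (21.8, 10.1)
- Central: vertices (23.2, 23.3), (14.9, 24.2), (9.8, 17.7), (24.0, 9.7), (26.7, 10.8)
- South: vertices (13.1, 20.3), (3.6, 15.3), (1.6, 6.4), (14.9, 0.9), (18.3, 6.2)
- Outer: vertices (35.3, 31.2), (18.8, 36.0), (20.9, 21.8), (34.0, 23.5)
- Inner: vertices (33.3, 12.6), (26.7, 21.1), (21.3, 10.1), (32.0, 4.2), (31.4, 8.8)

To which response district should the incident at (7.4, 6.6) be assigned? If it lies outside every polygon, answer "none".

South

Cast a ray rightward from (7.4, 6.6). For each polygon, the edges (by vertex number in listed order) whose endpoints lie on opposite sides of y = 6.6, where each meets that height, and whether that is right or left of the point:
Mid: no edge straddles that height → 0 crossings.
Central: no edge straddles that height → 0 crossings.
South: 2–3 at x≈1.64 (left), 5–1 at x≈18.15 (right) → 1 crossing.
Outer: no edge straddles that height → 0 crossings.
Inner: 3–4 at x≈27.65 (right), 4–5 at x≈31.69 (right) → 2 crossings.
Only South has an odd count, so the point is inside South.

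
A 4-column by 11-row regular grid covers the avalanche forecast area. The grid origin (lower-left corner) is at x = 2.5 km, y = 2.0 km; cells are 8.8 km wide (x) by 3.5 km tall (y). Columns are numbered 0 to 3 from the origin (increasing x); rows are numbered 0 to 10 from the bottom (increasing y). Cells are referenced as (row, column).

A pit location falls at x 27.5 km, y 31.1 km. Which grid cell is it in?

(8, 2)

Column index: ⌊(27.5 − 2.5) / 8.8⌋ = ⌊2.841⌋ = 2
Row offset from origin: ⌊(31.1 − 2.0) / 3.5⌋ = ⌊8.314⌋ = 8 → row 8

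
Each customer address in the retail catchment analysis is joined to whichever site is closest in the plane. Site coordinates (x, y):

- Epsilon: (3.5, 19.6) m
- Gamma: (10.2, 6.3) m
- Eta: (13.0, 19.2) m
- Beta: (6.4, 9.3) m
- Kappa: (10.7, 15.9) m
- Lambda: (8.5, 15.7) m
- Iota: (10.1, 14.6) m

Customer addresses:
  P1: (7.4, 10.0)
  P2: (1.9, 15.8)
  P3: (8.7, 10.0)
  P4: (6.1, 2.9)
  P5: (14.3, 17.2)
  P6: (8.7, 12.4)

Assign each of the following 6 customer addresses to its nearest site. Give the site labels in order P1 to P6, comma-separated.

Beta, Epsilon, Beta, Gamma, Eta, Iota

P1 → Beta (d²=1.49)
P2 → Epsilon (d²=17.00)
P3 → Beta (d²=5.78)
P4 → Gamma (d²=28.37)
P5 → Eta (d²=5.69)
P6 → Iota (d²=6.80)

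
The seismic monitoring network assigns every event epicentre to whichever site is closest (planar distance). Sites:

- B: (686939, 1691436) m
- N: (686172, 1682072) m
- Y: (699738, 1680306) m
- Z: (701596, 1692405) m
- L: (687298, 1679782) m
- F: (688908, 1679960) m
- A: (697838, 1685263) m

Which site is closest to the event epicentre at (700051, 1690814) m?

Squared distances to each site:
B: 172311428.000; N: 269049205.000; Y: 110516033.000; Z: 4918306.000; L: 284344033.000; F: 241975765.000; A: 35710970.000.
Minimum at Z.

Z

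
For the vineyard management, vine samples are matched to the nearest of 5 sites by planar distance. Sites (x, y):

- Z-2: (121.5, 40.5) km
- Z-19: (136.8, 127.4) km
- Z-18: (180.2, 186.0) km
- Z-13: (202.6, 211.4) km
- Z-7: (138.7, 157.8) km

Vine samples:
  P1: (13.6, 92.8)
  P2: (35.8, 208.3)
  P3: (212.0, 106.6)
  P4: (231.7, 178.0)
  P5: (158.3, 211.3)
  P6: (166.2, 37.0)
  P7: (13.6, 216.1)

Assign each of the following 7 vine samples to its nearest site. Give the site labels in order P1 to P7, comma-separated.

P1 → Z-2 (d²=14377.70)
P2 → Z-7 (d²=13138.66)
P3 → Z-19 (d²=6087.68)
P4 → Z-13 (d²=1962.37)
P5 → Z-18 (d²=1119.70)
P6 → Z-2 (d²=2010.34)
P7 → Z-7 (d²=19048.90)

Z-2, Z-7, Z-19, Z-13, Z-18, Z-2, Z-7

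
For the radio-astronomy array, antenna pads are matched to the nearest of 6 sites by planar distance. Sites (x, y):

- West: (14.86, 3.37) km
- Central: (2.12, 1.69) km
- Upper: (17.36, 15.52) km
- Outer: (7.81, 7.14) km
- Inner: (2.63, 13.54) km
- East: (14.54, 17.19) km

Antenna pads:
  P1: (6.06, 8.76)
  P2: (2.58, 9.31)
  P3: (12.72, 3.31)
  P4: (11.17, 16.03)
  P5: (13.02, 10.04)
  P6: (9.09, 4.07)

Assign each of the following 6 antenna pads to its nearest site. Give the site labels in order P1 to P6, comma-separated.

Outer, Inner, West, East, Outer, Outer

P1 → Outer (d²=5.69)
P2 → Inner (d²=17.90)
P3 → West (d²=4.58)
P4 → East (d²=12.70)
P5 → Outer (d²=35.55)
P6 → Outer (d²=11.06)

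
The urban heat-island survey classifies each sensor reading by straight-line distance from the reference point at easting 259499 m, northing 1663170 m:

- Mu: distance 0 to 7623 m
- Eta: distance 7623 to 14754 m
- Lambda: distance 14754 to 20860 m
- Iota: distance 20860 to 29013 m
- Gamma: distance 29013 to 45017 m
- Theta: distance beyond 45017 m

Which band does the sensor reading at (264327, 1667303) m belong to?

Distance = √((264327−259499)² + (1667303−1663170)²) = √(23309584.000 + 17081689.000) = 6355.413 m.
0 ≤ 6355.413 < 7623 → Mu.

Mu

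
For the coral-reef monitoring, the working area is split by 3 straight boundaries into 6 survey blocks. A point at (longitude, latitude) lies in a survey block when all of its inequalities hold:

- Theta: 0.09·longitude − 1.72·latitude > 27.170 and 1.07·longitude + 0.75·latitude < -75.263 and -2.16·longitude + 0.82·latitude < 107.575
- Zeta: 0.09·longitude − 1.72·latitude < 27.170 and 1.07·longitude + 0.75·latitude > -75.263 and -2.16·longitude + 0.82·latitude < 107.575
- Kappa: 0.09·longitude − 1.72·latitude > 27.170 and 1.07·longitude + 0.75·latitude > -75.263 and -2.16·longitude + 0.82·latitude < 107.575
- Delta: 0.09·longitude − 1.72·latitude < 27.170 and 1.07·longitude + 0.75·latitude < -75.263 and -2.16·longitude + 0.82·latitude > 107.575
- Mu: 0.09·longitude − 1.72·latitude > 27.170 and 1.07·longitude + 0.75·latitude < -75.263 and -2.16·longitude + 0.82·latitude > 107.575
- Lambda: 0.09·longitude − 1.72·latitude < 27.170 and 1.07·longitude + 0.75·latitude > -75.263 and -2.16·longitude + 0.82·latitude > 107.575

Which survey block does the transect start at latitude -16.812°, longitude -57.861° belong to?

Lambda

0.09·-57.861 − 1.72·-16.812 = 23.709, which is < 27.170
1.07·-57.861 + 0.75·-16.812 = -74.520, which is > -75.263
-2.16·-57.861 + 0.82·-16.812 = 111.194, which is > 107.575
This sign pattern matches Lambda.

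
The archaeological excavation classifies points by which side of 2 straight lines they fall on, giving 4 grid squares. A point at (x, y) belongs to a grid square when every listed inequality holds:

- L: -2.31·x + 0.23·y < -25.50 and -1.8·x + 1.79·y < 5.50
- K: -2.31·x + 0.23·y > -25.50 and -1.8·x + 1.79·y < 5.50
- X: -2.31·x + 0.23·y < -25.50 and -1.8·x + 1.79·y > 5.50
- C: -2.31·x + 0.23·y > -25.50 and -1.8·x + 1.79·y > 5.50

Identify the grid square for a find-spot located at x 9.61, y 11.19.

-2.31·9.61 + 0.23·11.19 = -19.625, which is > -25.50
-1.8·9.61 + 1.79·11.19 = 2.732, which is < 5.50
This sign pattern matches K.

K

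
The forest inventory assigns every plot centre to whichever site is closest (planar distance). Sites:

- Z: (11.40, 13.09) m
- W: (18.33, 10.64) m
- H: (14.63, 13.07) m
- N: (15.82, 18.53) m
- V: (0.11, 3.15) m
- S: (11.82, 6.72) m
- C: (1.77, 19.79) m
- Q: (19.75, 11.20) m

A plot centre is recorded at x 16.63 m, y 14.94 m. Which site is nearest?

H

Squared distances to each site:
Z: 30.775; W: 21.380; H: 7.497; N: 13.544; V: 411.914; S: 90.704; C: 244.342; Q: 23.722.
Minimum at H.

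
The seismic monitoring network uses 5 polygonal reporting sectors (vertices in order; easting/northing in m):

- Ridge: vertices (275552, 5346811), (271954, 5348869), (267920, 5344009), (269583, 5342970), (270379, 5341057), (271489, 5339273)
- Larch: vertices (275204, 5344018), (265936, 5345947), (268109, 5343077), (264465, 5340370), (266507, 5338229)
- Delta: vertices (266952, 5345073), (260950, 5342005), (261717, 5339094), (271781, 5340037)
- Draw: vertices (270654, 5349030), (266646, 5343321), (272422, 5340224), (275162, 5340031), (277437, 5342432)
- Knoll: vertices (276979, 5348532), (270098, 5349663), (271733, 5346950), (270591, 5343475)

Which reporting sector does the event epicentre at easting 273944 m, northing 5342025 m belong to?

Draw

Cast a ray rightward from (273944, 5342025). For each polygon, the edges (by vertex number in listed order) whose endpoints lie on opposite sides of northing = 5342025, where each meets that height, and whether that is right or left of the point:
Ridge: 4–5 at easting≈269976.2 (left), 6–1 at easting≈272972.3 (left) → 0 crossings.
Larch: 3–4 at easting≈266692.9 (left), 5–1 at easting≈272209.9 (left) → 0 crossings.
Delta: 1–2 at easting≈260989.1 (left), 4–1 at easting≈269874.7 (left) → 0 crossings.
Draw: 2–3 at easting≈269063.1 (left), 4–5 at easting≈277051.4 (right) → 1 crossing.
Knoll: no edge straddles that height → 0 crossings.
Only Draw has an odd count, so the point is inside Draw.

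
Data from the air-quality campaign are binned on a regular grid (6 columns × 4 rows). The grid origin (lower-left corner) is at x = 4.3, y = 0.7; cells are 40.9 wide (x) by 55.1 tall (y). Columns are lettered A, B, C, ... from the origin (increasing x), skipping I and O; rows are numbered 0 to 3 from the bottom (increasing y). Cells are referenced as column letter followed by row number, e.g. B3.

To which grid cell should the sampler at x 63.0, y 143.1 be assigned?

B2

Column index: ⌊(63.0 − 4.3) / 40.9⌋ = ⌊1.435⌋ = 1 → column B
Row offset from origin: ⌊(143.1 − 0.7) / 55.1⌋ = ⌊2.584⌋ = 2 → row 2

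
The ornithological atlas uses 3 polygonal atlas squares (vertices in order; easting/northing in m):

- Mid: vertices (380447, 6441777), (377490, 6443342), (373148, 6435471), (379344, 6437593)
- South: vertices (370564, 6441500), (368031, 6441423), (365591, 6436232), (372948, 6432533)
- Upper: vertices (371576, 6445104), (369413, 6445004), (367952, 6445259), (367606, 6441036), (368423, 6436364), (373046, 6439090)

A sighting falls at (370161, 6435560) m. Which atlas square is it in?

Cast a ray rightward from (370161, 6435560). For each polygon, the edges (by vertex number in listed order) whose endpoints lie on opposite sides of northing = 6435560, where each meets that height, and whether that is right or left of the point:
Mid: 2–3 at easting≈373197.1 (right), 3–4 at easting≈373407.9 (right) → 2 crossings.
South: 3–4 at easting≈366927.6 (left), 4–1 at easting≈372143.2 (right) → 1 crossing.
Upper: no edge straddles that height → 0 crossings.
Only South has an odd count, so the point is inside South.

South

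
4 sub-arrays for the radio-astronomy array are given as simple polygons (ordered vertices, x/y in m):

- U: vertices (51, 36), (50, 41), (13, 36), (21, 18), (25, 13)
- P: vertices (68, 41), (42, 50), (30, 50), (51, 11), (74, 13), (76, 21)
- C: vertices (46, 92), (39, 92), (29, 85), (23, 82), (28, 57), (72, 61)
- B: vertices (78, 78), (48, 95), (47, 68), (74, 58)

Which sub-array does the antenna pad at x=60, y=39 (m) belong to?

Cast a ray rightward from (60, 39). For each polygon, the edges (by vertex number in listed order) whose endpoints lie on opposite sides of y = 39, where each meets that height, and whether that is right or left of the point:
U: 1–2 at x≈50.4 (left), 2–3 at x≈35.2 (left) → 0 crossings.
P: 3–4 at x≈35.9 (left), 6–1 at x≈68.8 (right) → 1 crossing.
C: no edge straddles that height → 0 crossings.
B: no edge straddles that height → 0 crossings.
Only P has an odd count, so the point is inside P.

P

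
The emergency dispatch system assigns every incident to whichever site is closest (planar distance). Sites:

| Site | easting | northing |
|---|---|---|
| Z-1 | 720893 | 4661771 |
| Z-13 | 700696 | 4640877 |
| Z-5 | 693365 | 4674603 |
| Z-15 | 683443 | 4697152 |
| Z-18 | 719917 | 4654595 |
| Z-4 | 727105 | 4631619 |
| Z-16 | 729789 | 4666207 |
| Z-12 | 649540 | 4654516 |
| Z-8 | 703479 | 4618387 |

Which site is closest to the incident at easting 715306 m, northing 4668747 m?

Z-1

Squared distances to each site:
Z-1: 79879145.000; Z-13: 990189000.000; Z-5: 515700217.000; Z-15: 1822094794.000; Z-18: 221540425.000; Z-4: 1517704785.000; Z-16: 216208889.000; Z-12: 4527688117.000; Z-8: 2676007529.000.
Minimum at Z-1.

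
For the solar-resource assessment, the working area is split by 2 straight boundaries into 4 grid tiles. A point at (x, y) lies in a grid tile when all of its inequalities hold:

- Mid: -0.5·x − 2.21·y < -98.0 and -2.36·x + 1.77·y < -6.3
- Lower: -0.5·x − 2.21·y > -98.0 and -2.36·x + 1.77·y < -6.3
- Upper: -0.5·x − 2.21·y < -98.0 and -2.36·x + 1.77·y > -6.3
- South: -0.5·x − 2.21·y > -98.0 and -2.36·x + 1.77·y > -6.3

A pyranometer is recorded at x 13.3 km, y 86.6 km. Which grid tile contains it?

-0.5·13.3 − 2.21·86.6 = -198.036, which is < -98.0
-2.36·13.3 + 1.77·86.6 = 121.894, which is > -6.3
This sign pattern matches Upper.

Upper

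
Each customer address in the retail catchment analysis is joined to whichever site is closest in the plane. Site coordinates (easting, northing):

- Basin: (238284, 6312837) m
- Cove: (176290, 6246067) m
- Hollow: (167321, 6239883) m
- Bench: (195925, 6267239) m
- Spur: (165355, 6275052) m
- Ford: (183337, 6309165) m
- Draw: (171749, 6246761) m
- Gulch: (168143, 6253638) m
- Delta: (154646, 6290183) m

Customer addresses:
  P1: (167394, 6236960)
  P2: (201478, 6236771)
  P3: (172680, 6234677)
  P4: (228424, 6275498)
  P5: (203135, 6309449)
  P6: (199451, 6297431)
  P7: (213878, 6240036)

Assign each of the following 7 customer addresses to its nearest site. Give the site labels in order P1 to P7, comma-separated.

P1 → Hollow (d²=8549258.00)
P2 → Cove (d²=720850960.00)
P3 → Hollow (d²=55821317.00)
P4 → Bench (d²=1124396082.00)
P5 → Ford (d²=392041460.00)
P6 → Ford (d²=397347752.00)
P7 → Bench (d²=1062313418.00)

Hollow, Cove, Hollow, Bench, Ford, Ford, Bench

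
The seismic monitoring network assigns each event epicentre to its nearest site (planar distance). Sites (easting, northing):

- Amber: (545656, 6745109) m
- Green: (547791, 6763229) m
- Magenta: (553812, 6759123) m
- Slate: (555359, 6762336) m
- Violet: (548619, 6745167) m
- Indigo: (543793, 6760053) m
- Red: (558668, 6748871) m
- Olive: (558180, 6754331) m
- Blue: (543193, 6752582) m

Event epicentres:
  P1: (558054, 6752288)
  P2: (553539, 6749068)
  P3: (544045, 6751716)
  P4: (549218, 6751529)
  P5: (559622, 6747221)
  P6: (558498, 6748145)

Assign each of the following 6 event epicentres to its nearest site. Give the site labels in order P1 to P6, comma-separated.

P1 → Olive (d²=4189725.00)
P2 → Red (d²=26345450.00)
P3 → Blue (d²=1475860.00)
P4 → Blue (d²=37409434.00)
P5 → Red (d²=3632616.00)
P6 → Red (d²=555976.00)

Olive, Red, Blue, Blue, Red, Red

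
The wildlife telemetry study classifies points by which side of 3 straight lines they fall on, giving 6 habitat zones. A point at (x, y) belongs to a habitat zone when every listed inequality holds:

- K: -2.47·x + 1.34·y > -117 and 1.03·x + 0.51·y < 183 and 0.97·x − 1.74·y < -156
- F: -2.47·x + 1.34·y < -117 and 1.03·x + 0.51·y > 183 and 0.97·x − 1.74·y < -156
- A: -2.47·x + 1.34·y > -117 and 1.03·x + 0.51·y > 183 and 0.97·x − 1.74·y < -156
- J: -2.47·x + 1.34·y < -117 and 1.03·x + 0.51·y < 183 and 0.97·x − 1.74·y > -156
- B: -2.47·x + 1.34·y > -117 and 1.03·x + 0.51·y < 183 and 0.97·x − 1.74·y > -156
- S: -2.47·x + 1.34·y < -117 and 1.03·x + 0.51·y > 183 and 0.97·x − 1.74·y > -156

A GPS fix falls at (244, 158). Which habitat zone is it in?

-2.47·244 + 1.34·158 = -390.960, which is < -117
1.03·244 + 0.51·158 = 331.900, which is > 183
0.97·244 − 1.74·158 = -38.240, which is > -156
This sign pattern matches S.

S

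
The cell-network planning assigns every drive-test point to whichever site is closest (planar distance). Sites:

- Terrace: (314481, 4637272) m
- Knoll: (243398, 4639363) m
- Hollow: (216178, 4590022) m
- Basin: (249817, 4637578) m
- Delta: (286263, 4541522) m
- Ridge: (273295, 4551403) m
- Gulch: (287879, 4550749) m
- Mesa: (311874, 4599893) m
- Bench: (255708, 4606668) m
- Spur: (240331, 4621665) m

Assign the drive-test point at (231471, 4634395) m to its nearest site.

Squared distances to each site:
Terrace: 6898937229.000; Knoll: 166934353.000; Hollow: 2202838978.000; Basin: 346707205.000; Delta: 11627557393.000; Ridge: 8636919040.000; Gulch: 10178515780.000; Mesa: 7655030413.000; Bench: 1356218698.000; Spur: 240552500.000.
Minimum at Knoll.

Knoll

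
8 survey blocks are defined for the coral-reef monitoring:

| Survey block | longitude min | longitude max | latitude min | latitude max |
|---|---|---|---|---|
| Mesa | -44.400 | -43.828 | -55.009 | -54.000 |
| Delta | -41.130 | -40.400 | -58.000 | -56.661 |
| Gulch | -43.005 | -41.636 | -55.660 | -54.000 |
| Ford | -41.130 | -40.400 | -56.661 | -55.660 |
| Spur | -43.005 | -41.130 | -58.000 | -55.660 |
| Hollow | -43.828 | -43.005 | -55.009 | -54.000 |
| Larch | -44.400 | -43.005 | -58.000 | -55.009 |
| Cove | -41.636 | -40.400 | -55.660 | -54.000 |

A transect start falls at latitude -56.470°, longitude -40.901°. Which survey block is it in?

The point has longitude = -40.901 and latitude = -56.470.
Only Ford satisfies -41.130 ≤ longitude ≤ -40.400 and -56.661 ≤ latitude ≤ -55.660.

Ford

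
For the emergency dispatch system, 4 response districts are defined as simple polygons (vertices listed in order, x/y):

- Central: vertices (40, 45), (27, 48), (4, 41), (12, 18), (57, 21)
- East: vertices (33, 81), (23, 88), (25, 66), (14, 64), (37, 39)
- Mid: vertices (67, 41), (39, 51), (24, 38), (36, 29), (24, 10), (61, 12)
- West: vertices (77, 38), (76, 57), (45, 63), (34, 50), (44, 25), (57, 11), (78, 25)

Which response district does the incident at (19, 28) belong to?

Cast a ray rightward from (19, 28). For each polygon, the edges (by vertex number in listed order) whose endpoints lie on opposite sides of y = 28, where each meets that height, and whether that is right or left of the point:
Central: 3–4 at x≈8.5 (left), 5–1 at x≈52.0 (right) → 1 crossing.
East: no edge straddles that height → 0 crossings.
Mid: 4–5 at x≈35.4 (right), 6–1 at x≈64.3 (right) → 2 crossings.
West: 4–5 at x≈42.8 (right), 7–1 at x≈77.8 (right) → 2 crossings.
Only Central has an odd count, so the point is inside Central.

Central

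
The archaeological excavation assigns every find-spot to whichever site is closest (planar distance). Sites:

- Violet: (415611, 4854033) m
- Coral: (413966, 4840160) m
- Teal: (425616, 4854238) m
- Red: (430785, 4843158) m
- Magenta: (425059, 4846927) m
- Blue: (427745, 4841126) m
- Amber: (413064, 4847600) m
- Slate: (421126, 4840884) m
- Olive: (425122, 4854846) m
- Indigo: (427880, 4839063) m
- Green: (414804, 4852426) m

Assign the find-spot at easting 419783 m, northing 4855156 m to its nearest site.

Squared distances to each site:
Violet: 18666713.000; Coral: 258717505.000; Teal: 34866613.000; Red: 264996008.000; Magenta: 95552617.000; Blue: 260234344.000; Amber: 102238097.000; Slate: 205493633.000; Olive: 28601021.000; Indigo: 324546058.000; Green: 32243341.000.
Minimum at Violet.

Violet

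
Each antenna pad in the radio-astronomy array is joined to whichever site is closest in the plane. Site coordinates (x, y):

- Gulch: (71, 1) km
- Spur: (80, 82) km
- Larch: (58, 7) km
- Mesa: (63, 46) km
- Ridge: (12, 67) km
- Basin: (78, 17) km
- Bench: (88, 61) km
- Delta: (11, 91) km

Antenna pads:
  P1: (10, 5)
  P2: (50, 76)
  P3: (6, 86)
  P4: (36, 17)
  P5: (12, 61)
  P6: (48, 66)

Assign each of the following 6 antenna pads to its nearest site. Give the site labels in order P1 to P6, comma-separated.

Larch, Spur, Delta, Larch, Ridge, Mesa

P1 → Larch (d²=2308.00)
P2 → Spur (d²=936.00)
P3 → Delta (d²=50.00)
P4 → Larch (d²=584.00)
P5 → Ridge (d²=36.00)
P6 → Mesa (d²=625.00)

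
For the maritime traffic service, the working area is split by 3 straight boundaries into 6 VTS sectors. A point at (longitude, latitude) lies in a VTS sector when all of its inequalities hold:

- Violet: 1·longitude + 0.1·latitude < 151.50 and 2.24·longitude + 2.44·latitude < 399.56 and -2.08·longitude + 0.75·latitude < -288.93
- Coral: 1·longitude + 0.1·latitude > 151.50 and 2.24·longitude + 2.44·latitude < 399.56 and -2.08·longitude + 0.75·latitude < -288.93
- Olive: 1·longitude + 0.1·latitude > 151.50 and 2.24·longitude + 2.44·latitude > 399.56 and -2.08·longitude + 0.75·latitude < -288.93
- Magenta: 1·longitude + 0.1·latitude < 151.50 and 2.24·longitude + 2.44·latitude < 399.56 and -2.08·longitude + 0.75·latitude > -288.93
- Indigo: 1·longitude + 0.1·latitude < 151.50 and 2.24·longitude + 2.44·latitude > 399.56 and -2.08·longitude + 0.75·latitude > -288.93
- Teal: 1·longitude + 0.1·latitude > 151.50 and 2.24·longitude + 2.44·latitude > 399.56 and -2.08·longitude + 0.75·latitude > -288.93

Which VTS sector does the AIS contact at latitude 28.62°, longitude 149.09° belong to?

1·149.09 + 0.1·28.62 = 151.952, which is > 151.50
2.24·149.09 + 2.44·28.62 = 403.794, which is > 399.56
-2.08·149.09 + 0.75·28.62 = -288.642, which is > -288.93
This sign pattern matches Teal.

Teal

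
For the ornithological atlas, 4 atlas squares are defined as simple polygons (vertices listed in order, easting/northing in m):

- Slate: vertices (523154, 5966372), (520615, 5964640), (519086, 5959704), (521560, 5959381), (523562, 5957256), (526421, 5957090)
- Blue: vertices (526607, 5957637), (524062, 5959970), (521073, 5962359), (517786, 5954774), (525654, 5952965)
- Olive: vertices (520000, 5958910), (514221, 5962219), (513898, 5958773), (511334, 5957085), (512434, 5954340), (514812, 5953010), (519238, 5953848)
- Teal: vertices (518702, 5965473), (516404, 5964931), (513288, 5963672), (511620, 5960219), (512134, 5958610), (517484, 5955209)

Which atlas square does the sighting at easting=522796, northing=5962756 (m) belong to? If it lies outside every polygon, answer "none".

Slate

Cast a ray rightward from (522796, 5962756). For each polygon, the edges (by vertex number in listed order) whose endpoints lie on opposite sides of northing = 5962756, where each meets that height, and whether that is right or left of the point:
Slate: 2–3 at easting≈520031.4 (left), 6–1 at easting≈524426.7 (right) → 1 crossing.
Blue: no edge straddles that height → 0 crossings.
Olive: no edge straddles that height → 0 crossings.
Teal: 3–4 at easting≈512845.5 (left), 6–1 at easting≈518379.6 (left) → 0 crossings.
Only Slate has an odd count, so the point is inside Slate.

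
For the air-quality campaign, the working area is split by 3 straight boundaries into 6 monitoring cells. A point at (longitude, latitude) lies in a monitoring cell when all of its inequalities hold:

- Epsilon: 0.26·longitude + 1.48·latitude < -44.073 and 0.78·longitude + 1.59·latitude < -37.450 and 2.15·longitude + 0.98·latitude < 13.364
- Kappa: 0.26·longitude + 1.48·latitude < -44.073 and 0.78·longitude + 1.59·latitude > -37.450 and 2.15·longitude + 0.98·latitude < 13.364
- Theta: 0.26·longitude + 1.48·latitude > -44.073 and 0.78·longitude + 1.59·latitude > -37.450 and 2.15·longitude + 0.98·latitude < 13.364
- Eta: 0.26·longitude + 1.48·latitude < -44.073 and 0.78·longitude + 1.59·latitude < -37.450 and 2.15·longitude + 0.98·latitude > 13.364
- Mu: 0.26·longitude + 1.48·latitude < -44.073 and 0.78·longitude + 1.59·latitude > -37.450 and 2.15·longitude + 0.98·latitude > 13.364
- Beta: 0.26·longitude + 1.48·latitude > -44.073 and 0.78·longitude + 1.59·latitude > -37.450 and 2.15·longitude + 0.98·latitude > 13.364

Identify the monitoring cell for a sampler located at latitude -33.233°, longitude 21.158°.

0.26·21.158 + 1.48·-33.233 = -43.684, which is > -44.073
0.78·21.158 + 1.59·-33.233 = -36.337, which is > -37.450
2.15·21.158 + 0.98·-33.233 = 12.921, which is < 13.364
This sign pattern matches Theta.

Theta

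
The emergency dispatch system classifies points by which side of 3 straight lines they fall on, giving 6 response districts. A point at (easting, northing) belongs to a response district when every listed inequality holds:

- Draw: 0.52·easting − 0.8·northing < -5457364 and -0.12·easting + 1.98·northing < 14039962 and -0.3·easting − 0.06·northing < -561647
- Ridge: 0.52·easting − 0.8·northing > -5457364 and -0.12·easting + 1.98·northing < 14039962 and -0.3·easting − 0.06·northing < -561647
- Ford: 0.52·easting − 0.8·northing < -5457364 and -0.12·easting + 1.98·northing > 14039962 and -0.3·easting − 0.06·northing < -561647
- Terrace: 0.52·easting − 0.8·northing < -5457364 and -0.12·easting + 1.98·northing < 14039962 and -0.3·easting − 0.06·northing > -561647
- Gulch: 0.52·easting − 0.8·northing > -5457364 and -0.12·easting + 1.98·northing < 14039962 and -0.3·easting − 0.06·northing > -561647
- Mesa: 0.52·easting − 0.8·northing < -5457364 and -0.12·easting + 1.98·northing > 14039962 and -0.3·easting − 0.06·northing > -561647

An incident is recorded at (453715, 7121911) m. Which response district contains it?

Ford

0.52·453715 − 0.8·7121911 = -5461597.000, which is < -5457364
-0.12·453715 + 1.98·7121911 = 14046937.980, which is > 14039962
-0.3·453715 − 0.06·7121911 = -563429.160, which is < -561647
This sign pattern matches Ford.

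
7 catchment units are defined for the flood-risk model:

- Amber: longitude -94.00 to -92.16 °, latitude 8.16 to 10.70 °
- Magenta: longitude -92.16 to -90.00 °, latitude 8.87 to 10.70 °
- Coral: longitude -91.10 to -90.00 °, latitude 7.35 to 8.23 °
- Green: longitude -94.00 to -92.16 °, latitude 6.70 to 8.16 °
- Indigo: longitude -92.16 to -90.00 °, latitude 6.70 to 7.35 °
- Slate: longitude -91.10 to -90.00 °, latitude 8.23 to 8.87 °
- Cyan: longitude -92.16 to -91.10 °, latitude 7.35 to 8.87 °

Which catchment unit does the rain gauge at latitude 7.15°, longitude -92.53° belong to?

Green

The point has longitude = -92.53 and latitude = 7.15.
Only Green satisfies -94.00 ≤ longitude ≤ -92.16 and 6.70 ≤ latitude ≤ 8.16.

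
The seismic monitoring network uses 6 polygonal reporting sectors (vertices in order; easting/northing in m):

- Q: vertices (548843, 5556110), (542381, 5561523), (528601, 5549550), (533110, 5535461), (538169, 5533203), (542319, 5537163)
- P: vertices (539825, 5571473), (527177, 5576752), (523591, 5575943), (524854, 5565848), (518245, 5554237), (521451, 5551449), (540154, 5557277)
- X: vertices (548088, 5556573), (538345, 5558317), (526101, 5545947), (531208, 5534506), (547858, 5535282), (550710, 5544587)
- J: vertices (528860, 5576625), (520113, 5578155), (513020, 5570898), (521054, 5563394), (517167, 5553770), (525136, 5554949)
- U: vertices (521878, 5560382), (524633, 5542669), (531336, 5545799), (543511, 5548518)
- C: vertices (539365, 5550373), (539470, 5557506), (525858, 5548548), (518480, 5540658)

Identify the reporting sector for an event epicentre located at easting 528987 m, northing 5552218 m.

Cast a ray rightward from (528987, 5552218). For each polygon, the edges (by vertex number in listed order) whose endpoints lie on opposite sides of northing = 5552218, where each meets that height, and whether that is right or left of the point:
Q: 2–3 at easting≈531671.7 (right), 6–1 at easting≈547502.9 (right) → 2 crossings.
P: 5–6 at easting≈520566.7 (left), 6–7 at easting≈523918.8 (left) → 0 crossings.
X: 2–3 at easting≈532308.1 (right), 6–1 at easting≈549040.7 (right) → 2 crossings.
J: no edge straddles that height → 0 crossings.
U: 1–2 at easting≈523147.8 (left), 4–1 at easting≈536764.4 (right) → 1 crossing.
C: 1–2 at easting≈539392.2 (right), 2–3 at easting≈531434.7 (right) → 2 crossings.
Only U has an odd count, so the point is inside U.

U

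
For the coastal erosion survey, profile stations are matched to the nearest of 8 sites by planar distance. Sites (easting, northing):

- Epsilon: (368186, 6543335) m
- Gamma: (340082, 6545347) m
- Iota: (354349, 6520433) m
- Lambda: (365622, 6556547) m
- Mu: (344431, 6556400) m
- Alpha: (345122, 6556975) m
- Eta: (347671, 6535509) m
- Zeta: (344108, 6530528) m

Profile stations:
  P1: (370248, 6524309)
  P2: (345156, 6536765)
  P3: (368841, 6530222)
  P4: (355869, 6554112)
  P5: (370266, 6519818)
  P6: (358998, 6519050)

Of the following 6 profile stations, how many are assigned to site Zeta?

P1 → Iota
P2 → Eta
P3 → Epsilon
P4 → Lambda
P5 → Iota
P6 → Iota
0 of the 6 go to Zeta.

0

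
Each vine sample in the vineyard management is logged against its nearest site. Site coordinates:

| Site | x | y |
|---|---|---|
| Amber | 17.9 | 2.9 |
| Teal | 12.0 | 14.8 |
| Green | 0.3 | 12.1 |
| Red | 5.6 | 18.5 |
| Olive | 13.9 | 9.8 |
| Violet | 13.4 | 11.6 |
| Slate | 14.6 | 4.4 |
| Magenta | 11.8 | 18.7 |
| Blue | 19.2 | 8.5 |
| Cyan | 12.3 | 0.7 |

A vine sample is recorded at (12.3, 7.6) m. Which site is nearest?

Squared distances to each site:
Amber: 53.450; Teal: 51.930; Green: 164.250; Red: 163.700; Olive: 7.400; Violet: 17.210; Slate: 15.530; Magenta: 123.460; Blue: 48.420; Cyan: 47.610.
Minimum at Olive.

Olive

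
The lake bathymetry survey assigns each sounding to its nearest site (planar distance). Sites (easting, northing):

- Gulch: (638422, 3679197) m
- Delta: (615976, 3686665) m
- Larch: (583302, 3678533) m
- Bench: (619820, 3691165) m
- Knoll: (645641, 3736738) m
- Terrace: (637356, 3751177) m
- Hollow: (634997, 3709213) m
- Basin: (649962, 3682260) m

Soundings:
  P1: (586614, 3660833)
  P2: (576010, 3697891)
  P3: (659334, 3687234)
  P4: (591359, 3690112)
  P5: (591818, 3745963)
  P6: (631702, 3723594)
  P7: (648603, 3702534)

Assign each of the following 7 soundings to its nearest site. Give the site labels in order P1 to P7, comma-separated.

Larch, Larch, Basin, Larch, Terrace, Hollow, Hollow

P1 → Larch (d²=324259344.00)
P2 → Larch (d²=427905428.00)
P3 → Basin (d²=112575060.00)
P4 → Larch (d²=198988490.00)
P5 → Terrace (d²=2100895240.00)
P6 → Hollow (d²=217670186.00)
P7 → Hollow (d²=229732277.00)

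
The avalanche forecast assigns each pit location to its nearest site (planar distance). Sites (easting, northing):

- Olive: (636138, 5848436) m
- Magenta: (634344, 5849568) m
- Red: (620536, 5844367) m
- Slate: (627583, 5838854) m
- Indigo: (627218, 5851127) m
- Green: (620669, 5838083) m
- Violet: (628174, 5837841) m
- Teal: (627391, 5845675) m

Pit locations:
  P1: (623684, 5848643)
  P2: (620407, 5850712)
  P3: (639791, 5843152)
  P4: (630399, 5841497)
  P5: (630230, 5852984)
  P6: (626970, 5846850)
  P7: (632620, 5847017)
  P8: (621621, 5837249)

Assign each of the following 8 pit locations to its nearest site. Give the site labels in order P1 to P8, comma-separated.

P1 → Indigo (d²=18659412.00)
P2 → Red (d²=40275666.00)
P3 → Olive (d²=41265065.00)
P4 → Slate (d²=14915305.00)
P5 → Indigo (d²=12520593.00)
P6 → Teal (d²=1557866.00)
P7 → Magenta (d²=9479777.00)
P8 → Green (d²=1601860.00)

Indigo, Red, Olive, Slate, Indigo, Teal, Magenta, Green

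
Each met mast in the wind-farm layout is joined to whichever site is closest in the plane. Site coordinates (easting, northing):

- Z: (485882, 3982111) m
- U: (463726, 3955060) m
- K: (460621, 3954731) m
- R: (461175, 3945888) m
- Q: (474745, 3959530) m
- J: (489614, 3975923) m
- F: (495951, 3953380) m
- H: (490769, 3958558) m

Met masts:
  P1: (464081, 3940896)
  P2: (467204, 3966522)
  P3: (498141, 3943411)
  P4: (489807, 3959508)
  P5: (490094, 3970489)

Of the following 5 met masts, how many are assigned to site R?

1

P1 → R
P2 → Q
P3 → F
P4 → H
P5 → J
1 of the 5 goes to R.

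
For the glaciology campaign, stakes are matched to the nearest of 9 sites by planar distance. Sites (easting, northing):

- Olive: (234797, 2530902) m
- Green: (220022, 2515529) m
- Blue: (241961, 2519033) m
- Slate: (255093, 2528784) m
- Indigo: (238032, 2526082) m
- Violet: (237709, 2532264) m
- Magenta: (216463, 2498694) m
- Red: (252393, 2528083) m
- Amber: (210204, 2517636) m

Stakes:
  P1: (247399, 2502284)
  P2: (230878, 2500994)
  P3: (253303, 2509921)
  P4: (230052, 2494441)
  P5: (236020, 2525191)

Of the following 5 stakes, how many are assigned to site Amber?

0

P1 → Blue
P2 → Magenta
P3 → Blue
P4 → Magenta
P5 → Indigo
0 of the 5 go to Amber.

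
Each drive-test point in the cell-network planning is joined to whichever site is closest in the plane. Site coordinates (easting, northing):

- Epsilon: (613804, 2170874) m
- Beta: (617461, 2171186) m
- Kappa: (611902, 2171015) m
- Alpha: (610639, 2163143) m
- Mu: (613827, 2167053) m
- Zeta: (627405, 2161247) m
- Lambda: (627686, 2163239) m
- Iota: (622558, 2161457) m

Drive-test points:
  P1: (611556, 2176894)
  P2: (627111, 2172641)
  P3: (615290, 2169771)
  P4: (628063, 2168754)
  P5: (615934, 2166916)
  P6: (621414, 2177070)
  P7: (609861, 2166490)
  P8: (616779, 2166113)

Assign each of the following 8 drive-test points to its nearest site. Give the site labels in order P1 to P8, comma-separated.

Kappa, Lambda, Epsilon, Lambda, Mu, Beta, Alpha, Mu

P1 → Kappa (d²=34682357.00)
P2 → Lambda (d²=88728229.00)
P3 → Epsilon (d²=3424805.00)
P4 → Lambda (d²=30557354.00)
P5 → Mu (d²=4458218.00)
P6 → Beta (d²=50247665.00)
P7 → Alpha (d²=11807693.00)
P8 → Mu (d²=9597904.00)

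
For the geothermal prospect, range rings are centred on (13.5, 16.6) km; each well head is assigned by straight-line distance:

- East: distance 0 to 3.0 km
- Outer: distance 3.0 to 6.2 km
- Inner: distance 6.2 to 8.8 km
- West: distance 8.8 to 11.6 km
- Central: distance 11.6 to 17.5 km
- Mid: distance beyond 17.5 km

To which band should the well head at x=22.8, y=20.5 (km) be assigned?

West

Distance = √((22.8−13.5)² + (20.5−16.6)²) = √(86.490 + 15.210) = 10.085 km.
8.8 ≤ 10.085 < 11.6 → West.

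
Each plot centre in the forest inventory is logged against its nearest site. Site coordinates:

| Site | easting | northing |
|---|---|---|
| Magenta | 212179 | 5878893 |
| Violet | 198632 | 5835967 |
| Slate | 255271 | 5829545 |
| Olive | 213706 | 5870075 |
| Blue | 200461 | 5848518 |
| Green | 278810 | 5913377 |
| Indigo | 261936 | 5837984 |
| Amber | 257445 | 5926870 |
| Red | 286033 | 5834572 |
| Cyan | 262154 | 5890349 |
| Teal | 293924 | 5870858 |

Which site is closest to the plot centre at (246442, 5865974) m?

Squared distances to each site:
Magenta: 1340853730.000; Violet: 3186216149.000; Slate: 1405023282.000; Olive: 1088463897.000; Blue: 2418964297.000; Green: 3294731833.000; Indigo: 1023504136.000; Amber: 3829388825.000; Red: 2553532885.000; Cyan: 841007569.000; Teal: 2278393780.000.
Minimum at Cyan.

Cyan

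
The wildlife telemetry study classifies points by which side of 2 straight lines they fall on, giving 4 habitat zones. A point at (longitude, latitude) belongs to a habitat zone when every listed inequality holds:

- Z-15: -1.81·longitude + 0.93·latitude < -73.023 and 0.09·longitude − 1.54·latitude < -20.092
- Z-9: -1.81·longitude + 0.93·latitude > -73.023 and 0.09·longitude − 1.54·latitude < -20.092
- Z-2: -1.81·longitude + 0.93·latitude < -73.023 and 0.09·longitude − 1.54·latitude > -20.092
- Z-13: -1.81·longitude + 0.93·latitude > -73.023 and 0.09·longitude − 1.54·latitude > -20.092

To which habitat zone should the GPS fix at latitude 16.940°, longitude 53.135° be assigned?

Z-15

-1.81·53.135 + 0.93·16.940 = -80.420, which is < -73.023
0.09·53.135 − 1.54·16.940 = -21.305, which is < -20.092
This sign pattern matches Z-15.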